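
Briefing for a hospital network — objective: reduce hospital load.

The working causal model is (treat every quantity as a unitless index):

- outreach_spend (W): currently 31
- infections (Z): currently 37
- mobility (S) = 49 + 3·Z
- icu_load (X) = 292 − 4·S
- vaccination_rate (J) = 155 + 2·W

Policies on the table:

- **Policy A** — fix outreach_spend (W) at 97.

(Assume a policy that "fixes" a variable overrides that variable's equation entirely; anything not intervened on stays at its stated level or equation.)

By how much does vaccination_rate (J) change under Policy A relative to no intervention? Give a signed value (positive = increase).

132

Baseline:
  W = 31
  J = 155 + 2·31 = 217
Policy A (W := 97):
  W = 97
  J = 155 + 2·97 = 349
Change in J: 349 − 217 = 132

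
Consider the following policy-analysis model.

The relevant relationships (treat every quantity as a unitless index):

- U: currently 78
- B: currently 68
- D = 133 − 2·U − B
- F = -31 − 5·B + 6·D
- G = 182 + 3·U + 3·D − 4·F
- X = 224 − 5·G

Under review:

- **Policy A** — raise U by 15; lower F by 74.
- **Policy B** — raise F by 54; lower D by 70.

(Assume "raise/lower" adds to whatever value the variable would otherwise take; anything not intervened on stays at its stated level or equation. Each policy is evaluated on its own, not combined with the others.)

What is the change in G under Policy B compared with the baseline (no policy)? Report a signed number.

1254

Baseline:
  U = 78
  B = 68
  D = 133 − 2·78 − 68 = -91
  F = -31 − 5·68 + 6·(-91) = -917
  G = 182 + 3·78 + 3·(-91) − 4·(-917) = 3811
Policy B (F + 54, D − 70):
  U = 78
  B = 68
  D = 133 − 2·78 − 68 (−70 from intervention) = -161
  F = -31 − 5·68 + 6·(-161) (+54 from intervention) = -1283
  G = 182 + 3·78 + 3·(-161) − 4·(-1283) = 5065
Change in G: 5065 − 3811 = 1254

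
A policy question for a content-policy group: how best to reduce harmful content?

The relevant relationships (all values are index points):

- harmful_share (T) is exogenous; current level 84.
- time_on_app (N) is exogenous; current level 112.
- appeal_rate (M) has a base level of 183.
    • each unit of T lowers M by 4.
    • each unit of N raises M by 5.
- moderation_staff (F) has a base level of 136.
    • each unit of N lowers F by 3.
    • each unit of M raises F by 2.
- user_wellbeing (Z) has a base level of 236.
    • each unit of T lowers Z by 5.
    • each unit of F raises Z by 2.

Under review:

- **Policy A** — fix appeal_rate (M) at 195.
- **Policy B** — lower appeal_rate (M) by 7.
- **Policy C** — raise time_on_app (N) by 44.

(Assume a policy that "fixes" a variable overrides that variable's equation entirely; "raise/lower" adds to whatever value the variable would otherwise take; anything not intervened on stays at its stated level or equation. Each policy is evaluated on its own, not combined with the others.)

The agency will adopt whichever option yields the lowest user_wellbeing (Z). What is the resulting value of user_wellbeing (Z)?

196

Policy A (M := 195):
  T = 84
  N = 112
  M = 195
  F = 136 − 3·112 + 2·195 = 190
  Z = 236 − 5·84 + 2·190 = 196
Policy B (M − 7):
  T = 84
  N = 112
  M = 183 − 4·84 + 5·112 (−7 from intervention) = 400
  F = 136 − 3·112 + 2·400 = 600
  Z = 236 − 5·84 + 2·600 = 1016
Policy C (N + 44):
  T = 84
  N = 112 + 44 = 156
  M = 183 − 4·84 + 5·156 = 627
  F = 136 − 3·156 + 2·627 = 922
  Z = 236 − 5·84 + 2·922 = 1660
Comparing — Policy A: Z=196, Policy B: Z=1016, Policy C: Z=1660. Lowest is 196 (Policy A).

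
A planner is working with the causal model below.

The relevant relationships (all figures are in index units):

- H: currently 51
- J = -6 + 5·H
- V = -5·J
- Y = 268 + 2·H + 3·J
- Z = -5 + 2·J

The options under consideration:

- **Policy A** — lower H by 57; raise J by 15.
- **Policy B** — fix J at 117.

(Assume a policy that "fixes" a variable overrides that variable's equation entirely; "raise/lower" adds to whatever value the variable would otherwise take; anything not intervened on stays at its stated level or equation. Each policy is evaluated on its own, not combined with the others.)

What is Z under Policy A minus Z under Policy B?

Policy A (H − 57, J + 15):
  H = 51 − 57 = -6
  J = -6 + 5·(-6) (+15 from intervention) = -21
  Z = -5 + 2·(-21) = -47
Policy B (J := 117):
  H = 51
  J = 117
  Z = -5 + 2·117 = 229
Z: -47 − 229 = -276

-276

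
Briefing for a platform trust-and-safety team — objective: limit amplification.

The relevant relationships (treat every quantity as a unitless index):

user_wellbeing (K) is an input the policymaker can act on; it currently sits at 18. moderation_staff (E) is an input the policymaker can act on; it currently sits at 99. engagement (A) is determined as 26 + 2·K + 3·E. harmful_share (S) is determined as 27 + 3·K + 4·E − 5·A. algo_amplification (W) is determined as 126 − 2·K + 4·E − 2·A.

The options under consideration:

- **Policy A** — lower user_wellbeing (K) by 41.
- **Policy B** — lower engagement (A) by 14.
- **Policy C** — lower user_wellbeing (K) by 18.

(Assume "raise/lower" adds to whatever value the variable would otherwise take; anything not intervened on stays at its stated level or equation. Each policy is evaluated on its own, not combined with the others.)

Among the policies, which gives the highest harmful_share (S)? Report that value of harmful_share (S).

Policy A (K − 41):
  K = 18 − 41 = -23
  E = 99
  A = 26 + 2·(-23) + 3·99 = 277
  S = 27 + 3·(-23) + 4·99 − 5·277 = -1031
Policy B (A − 14):
  K = 18
  E = 99
  A = 26 + 2·18 + 3·99 (−14 from intervention) = 345
  S = 27 + 3·18 + 4·99 − 5·345 = -1248
Policy C (K − 18):
  K = 18 − 18 = 0
  E = 99
  A = 26 + 2·0 + 3·99 = 323
  S = 27 + 3·0 + 4·99 − 5·323 = -1192
Comparing — Policy A: S=-1031, Policy B: S=-1248, Policy C: S=-1192. Highest is -1031 (Policy A).

-1031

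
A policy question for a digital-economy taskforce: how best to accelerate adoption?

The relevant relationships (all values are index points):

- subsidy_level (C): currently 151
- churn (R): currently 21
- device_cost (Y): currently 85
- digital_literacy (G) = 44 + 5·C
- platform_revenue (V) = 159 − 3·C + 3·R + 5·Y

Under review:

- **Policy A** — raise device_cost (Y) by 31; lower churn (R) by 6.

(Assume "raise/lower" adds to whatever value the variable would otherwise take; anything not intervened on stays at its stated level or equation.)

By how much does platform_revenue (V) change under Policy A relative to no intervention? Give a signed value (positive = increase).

137

Baseline:
  C = 151
  R = 21
  Y = 85
  V = 159 − 3·151 + 3·21 + 5·85 = 194
Policy A (Y + 31, R − 6):
  C = 151
  R = 21 − 6 = 15
  Y = 85 + 31 = 116
  V = 159 − 3·151 + 3·15 + 5·116 = 331
Change in V: 331 − 194 = 137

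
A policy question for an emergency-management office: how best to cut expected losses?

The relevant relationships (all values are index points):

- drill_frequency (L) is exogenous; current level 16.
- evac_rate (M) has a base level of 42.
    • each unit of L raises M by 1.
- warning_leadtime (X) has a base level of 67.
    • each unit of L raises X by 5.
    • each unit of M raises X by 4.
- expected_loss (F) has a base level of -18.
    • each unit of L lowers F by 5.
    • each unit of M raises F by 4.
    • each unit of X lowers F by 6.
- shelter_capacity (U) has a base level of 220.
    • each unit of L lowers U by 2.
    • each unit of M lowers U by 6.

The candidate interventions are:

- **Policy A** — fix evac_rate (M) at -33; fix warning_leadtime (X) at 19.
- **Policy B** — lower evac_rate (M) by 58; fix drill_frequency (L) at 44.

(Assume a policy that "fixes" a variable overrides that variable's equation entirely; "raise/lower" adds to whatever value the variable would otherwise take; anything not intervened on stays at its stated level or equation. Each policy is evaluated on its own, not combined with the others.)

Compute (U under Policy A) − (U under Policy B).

Policy A (M := -33, X := 19):
  L = 16
  M = -33
  U = 220 − 2·16 − 6·(-33) = 386
Policy B (M − 58, L := 44):
  L = 44
  M = 42 + 44 (−58 from intervention) = 28
  U = 220 − 2·44 − 6·28 = -36
U: 386 − (-36) = 422

422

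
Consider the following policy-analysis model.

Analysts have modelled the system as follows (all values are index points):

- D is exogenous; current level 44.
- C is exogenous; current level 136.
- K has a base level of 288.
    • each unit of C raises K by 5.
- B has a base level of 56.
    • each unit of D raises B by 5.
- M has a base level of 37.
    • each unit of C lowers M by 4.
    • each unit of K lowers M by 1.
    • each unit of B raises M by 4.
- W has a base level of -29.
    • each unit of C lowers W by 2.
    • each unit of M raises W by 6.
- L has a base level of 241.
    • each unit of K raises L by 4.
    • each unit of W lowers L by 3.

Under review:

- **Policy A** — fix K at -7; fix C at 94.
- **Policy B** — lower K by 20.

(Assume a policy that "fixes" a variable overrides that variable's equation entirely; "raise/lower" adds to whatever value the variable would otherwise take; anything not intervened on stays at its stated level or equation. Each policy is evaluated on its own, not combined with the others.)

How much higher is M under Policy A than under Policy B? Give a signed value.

1123

Policy A (K := -7, C := 94):
  D = 44
  C = 94
  K = -7
  B = 56 + 5·44 = 276
  M = 37 − 4·94 − (-7) + 4·276 = 772
Policy B (K − 20):
  D = 44
  C = 136
  K = 288 + 5·136 (−20 from intervention) = 948
  B = 56 + 5·44 = 276
  M = 37 − 4·136 − 948 + 4·276 = -351
M: 772 − (-351) = 1123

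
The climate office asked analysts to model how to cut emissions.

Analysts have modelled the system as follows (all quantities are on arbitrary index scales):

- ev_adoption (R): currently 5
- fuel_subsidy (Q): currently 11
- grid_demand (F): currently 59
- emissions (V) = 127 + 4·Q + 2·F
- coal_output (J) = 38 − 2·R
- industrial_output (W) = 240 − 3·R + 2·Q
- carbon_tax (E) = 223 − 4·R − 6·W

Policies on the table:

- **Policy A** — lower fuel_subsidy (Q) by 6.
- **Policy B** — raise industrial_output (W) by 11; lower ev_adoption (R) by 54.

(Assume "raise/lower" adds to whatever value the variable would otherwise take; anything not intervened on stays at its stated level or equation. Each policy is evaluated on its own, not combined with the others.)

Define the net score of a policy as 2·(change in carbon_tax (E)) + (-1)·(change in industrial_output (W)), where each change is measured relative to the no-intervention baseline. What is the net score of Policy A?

Baseline:
  R = 5
  Q = 11
  W = 240 − 3·5 + 2·11 = 247
  E = 223 − 4·5 − 6·247 = -1279
Policy A (Q − 6):
  R = 5
  Q = 11 − 6 = 5
  W = 240 − 3·5 + 2·5 = 235
  E = 223 − 4·5 − 6·235 = -1207
ΔE = -1207 − (-1279) = 72; ΔW = 235 − 247 = -12
Score = 2·72 + (-1)·(-12) = 156

156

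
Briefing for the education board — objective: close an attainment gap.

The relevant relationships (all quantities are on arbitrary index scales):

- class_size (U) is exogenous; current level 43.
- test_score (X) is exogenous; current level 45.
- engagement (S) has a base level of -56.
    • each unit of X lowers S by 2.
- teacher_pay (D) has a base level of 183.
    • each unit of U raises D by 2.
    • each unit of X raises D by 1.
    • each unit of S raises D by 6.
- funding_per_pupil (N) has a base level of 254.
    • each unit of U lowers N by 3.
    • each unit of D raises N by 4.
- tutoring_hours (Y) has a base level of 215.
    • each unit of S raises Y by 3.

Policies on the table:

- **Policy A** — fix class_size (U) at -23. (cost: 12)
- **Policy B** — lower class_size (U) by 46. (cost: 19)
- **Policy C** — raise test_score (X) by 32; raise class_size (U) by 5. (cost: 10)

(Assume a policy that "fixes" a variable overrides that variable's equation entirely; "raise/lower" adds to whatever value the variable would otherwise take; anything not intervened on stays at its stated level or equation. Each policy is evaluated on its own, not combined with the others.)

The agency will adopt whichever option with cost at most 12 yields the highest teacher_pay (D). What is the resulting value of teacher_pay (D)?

Policy A (U := -23):
  U = -23
  X = 45
  S = -56 − 2·45 = -146
  D = 183 + 2·(-23) + 45 + 6·(-146) = -694
Policy C (X + 32, U + 5):
  U = 43 + 5 = 48
  X = 45 + 32 = 77
  S = -56 − 2·77 = -210
  D = 183 + 2·48 + 77 + 6·(-210) = -904
Comparing — Policy A: D=-694, Policy C: D=-904. Highest is -694 (Policy A).

-694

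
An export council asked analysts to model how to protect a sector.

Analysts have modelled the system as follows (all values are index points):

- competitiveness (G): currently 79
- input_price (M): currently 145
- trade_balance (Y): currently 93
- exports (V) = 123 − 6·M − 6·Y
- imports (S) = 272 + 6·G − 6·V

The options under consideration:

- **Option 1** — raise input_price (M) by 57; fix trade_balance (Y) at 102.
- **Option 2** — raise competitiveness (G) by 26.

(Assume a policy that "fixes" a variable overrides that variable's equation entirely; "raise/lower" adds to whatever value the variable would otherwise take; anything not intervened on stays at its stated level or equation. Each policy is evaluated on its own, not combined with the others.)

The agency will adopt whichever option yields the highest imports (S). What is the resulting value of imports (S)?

10952

Option 1 (M + 57, Y := 102):
  G = 79
  M = 145 + 57 = 202
  Y = 102
  V = 123 − 6·202 − 6·102 = -1701
  S = 272 + 6·79 − 6·(-1701) = 10952
Option 2 (G + 26):
  G = 79 + 26 = 105
  M = 145
  Y = 93
  V = 123 − 6·145 − 6·93 = -1305
  S = 272 + 6·105 − 6·(-1305) = 8732
Comparing — Option 1: S=10952, Option 2: S=8732. Highest is 10952 (Option 1).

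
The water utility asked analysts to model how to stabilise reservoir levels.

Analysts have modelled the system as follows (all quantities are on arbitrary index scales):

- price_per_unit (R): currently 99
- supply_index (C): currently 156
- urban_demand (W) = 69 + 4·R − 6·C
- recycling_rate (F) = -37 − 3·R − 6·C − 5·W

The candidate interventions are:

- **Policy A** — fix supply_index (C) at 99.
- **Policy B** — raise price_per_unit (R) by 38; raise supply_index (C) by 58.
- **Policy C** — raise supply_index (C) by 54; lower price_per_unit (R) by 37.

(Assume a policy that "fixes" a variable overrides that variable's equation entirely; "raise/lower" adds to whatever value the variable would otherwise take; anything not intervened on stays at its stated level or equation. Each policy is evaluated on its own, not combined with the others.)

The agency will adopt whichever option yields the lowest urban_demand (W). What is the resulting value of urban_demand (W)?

Policy A (C := 99):
  R = 99
  C = 99
  W = 69 + 4·99 − 6·99 = -129
Policy B (R + 38, C + 58):
  R = 99 + 38 = 137
  C = 156 + 58 = 214
  W = 69 + 4·137 − 6·214 = -667
Policy C (C + 54, R − 37):
  R = 99 − 37 = 62
  C = 156 + 54 = 210
  W = 69 + 4·62 − 6·210 = -943
Comparing — Policy A: W=-129, Policy B: W=-667, Policy C: W=-943. Lowest is -943 (Policy C).

-943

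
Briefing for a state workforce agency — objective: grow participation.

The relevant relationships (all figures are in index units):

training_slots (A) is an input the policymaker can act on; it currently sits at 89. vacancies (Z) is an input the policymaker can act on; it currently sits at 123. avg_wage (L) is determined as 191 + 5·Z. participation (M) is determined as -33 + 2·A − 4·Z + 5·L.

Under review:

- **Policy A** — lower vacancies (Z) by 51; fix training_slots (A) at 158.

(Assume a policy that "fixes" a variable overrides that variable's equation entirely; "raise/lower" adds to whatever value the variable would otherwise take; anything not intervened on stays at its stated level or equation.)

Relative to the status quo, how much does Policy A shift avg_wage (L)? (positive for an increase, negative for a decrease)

-255

Baseline:
  Z = 123
  L = 191 + 5·123 = 806
Policy A (Z − 51, A := 158):
  Z = 123 − 51 = 72
  L = 191 + 5·72 = 551
Change in L: 551 − 806 = -255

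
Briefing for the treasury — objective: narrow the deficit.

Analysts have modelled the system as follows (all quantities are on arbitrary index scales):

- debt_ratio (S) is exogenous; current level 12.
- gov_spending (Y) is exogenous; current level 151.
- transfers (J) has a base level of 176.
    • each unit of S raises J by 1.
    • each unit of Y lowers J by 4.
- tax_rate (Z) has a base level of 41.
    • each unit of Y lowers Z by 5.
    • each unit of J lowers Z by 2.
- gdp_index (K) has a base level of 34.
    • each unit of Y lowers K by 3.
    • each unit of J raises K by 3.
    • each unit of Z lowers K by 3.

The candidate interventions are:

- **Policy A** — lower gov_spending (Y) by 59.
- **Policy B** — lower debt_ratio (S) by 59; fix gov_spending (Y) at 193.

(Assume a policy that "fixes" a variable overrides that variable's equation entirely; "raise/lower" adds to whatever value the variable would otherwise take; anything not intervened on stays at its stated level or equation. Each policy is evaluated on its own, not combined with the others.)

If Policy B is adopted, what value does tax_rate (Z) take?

362

Policy B (S − 59, Y := 193):
  S = 12 − 59 = -47
  Y = 193
  J = 176 + (-47) − 4·193 = -643
  Z = 41 − 5·193 − 2·(-643) = 362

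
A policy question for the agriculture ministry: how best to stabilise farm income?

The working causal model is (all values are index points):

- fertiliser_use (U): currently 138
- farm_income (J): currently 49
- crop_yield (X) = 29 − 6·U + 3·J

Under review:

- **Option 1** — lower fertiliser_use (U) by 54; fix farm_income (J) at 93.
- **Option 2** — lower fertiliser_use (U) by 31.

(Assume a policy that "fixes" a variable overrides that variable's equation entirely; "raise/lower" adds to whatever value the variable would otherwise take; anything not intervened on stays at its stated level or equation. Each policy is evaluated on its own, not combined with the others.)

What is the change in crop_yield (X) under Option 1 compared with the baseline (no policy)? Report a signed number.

Baseline:
  U = 138
  J = 49
  X = 29 − 6·138 + 3·49 = -652
Option 1 (U − 54, J := 93):
  U = 138 − 54 = 84
  J = 93
  X = 29 − 6·84 + 3·93 = -196
Change in X: -196 − (-652) = 456

456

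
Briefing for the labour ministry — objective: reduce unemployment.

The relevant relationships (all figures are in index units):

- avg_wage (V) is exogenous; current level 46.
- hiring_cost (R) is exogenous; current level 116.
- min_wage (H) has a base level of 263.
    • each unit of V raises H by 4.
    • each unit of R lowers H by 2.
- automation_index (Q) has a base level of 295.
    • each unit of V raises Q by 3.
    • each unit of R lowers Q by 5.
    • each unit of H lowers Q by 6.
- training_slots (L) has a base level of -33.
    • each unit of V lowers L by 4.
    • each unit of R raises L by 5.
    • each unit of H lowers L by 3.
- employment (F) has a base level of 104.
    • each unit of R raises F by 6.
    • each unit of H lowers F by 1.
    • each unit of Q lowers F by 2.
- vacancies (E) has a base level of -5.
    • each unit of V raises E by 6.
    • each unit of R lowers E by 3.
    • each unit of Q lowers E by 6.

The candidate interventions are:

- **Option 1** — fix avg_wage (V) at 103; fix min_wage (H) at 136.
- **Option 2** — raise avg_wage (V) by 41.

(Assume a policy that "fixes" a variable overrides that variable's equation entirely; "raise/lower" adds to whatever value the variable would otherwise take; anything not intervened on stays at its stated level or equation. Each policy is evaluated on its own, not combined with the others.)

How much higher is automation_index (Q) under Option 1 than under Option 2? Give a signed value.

1506

Option 1 (V := 103, H := 136):
  V = 103
  R = 116
  H = 136
  Q = 295 + 3·103 − 5·116 − 6·136 = -792
Option 2 (V + 41):
  V = 46 + 41 = 87
  R = 116
  H = 263 + 4·87 − 2·116 = 379
  Q = 295 + 3·87 − 5·116 − 6·379 = -2298
Q: -792 − (-2298) = 1506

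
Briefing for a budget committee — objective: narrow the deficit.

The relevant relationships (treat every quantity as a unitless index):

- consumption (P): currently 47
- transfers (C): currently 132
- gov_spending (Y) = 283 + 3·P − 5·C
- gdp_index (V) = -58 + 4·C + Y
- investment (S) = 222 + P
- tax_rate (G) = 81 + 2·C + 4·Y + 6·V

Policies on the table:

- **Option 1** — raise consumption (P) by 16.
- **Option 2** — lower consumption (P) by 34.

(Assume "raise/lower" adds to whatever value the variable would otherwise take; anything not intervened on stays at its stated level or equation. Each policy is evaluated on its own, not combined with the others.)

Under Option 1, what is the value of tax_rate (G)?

Option 1 (P + 16):
  P = 47 + 16 = 63
  C = 132
  Y = 283 + 3·63 − 5·132 = -188
  V = -58 + 4·132 + (-188) = 282
  G = 81 + 2·132 + 4·(-188) + 6·282 = 1285

1285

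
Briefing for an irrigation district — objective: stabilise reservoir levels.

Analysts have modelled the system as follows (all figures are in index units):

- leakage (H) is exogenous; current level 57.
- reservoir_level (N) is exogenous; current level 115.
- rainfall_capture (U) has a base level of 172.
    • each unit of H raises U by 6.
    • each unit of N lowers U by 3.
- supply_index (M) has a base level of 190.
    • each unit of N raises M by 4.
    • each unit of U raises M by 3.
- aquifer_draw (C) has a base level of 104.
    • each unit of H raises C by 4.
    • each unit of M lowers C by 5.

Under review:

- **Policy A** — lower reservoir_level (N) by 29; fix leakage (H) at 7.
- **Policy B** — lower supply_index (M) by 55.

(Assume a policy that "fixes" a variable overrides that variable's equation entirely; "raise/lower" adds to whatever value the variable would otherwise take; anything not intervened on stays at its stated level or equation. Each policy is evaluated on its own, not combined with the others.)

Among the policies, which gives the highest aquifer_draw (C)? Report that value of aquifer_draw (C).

Policy A (N − 29, H := 7):
  H = 7
  N = 115 − 29 = 86
  U = 172 + 6·7 − 3·86 = -44
  M = 190 + 4·86 + 3·(-44) = 402
  C = 104 + 4·7 − 5·402 = -1878
Policy B (M − 55):
  H = 57
  N = 115
  U = 172 + 6·57 − 3·115 = 169
  M = 190 + 4·115 + 3·169 (−55 from intervention) = 1102
  C = 104 + 4·57 − 5·1102 = -5178
Comparing — Policy A: C=-1878, Policy B: C=-5178. Highest is -1878 (Policy A).

-1878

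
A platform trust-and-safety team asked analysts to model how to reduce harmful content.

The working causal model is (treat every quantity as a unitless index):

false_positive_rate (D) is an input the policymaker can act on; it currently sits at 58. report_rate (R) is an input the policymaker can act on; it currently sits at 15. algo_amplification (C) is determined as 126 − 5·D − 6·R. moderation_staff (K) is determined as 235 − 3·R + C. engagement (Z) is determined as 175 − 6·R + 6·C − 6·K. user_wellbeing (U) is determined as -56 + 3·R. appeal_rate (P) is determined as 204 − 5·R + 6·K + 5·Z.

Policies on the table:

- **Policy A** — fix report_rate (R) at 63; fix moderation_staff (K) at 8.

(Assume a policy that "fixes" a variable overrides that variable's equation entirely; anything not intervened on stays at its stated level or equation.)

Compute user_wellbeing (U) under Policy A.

133

Policy A (R := 63, K := 8):
  R = 63
  U = -56 + 3·63 = 133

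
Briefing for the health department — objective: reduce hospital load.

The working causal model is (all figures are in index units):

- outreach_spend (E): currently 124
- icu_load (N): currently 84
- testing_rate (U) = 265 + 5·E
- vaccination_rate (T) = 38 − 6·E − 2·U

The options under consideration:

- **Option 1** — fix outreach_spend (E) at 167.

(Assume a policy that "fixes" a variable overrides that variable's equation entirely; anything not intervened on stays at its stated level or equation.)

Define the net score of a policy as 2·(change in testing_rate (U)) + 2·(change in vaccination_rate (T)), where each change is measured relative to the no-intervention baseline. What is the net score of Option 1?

-946

Baseline:
  E = 124
  U = 265 + 5·124 = 885
  T = 38 − 6·124 − 2·885 = -2476
Option 1 (E := 167):
  E = 167
  U = 265 + 5·167 = 1100
  T = 38 − 6·167 − 2·1100 = -3164
ΔU = 1100 − 885 = 215; ΔT = -3164 − (-2476) = -688
Score = 2·215 + 2·(-688) = -946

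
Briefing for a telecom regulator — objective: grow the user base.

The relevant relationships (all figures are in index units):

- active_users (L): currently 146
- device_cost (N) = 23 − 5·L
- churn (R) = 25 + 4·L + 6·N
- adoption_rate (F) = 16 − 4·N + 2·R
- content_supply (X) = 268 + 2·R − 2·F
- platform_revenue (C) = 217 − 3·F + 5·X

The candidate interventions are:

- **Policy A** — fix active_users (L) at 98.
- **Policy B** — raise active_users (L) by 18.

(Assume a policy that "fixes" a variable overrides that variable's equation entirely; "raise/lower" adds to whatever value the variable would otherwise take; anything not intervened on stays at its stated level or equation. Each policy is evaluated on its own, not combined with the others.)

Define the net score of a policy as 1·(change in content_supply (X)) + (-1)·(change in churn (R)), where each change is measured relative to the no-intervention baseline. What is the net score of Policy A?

-1824

Baseline:
  L = 146
  N = 23 − 5·146 = -707
  R = 25 + 4·146 + 6·(-707) = -3633
  F = 16 − 4·(-707) + 2·(-3633) = -4422
  X = 268 + 2·(-3633) − 2·(-4422) = 1846
Policy A (L := 98):
  L = 98
  N = 23 − 5·98 = -467
  R = 25 + 4·98 + 6·(-467) = -2385
  F = 16 − 4·(-467) + 2·(-2385) = -2886
  X = 268 + 2·(-2385) − 2·(-2886) = 1270
ΔX = 1270 − 1846 = -576; ΔR = -2385 − (-3633) = 1248
Score = 1·(-576) + (-1)·1248 = -1824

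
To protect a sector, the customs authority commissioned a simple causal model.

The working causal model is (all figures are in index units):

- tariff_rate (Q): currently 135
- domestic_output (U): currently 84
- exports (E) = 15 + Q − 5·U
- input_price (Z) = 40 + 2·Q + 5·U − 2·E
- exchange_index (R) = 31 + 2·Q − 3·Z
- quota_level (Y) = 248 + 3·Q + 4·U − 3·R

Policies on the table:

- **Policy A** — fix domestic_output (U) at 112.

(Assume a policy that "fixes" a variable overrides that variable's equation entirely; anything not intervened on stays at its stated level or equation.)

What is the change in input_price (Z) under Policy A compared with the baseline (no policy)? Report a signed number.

420

Baseline:
  Q = 135
  U = 84
  E = 15 + 135 − 5·84 = -270
  Z = 40 + 2·135 + 5·84 − 2·(-270) = 1270
Policy A (U := 112):
  Q = 135
  U = 112
  E = 15 + 135 − 5·112 = -410
  Z = 40 + 2·135 + 5·112 − 2·(-410) = 1690
Change in Z: 1690 − 1270 = 420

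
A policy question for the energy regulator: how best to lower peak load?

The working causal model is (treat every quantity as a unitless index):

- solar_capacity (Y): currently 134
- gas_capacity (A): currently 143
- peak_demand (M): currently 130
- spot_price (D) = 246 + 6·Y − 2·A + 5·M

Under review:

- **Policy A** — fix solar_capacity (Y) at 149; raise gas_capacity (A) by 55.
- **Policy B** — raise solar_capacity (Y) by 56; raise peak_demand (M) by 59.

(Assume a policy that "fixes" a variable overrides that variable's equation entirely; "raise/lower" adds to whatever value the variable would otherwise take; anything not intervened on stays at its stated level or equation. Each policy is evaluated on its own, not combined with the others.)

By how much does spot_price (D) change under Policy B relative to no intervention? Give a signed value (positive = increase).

Baseline:
  Y = 134
  A = 143
  M = 130
  D = 246 + 6·134 − 2·143 + 5·130 = 1414
Policy B (Y + 56, M + 59):
  Y = 134 + 56 = 190
  A = 143
  M = 130 + 59 = 189
  D = 246 + 6·190 − 2·143 + 5·189 = 2045
Change in D: 2045 − 1414 = 631

631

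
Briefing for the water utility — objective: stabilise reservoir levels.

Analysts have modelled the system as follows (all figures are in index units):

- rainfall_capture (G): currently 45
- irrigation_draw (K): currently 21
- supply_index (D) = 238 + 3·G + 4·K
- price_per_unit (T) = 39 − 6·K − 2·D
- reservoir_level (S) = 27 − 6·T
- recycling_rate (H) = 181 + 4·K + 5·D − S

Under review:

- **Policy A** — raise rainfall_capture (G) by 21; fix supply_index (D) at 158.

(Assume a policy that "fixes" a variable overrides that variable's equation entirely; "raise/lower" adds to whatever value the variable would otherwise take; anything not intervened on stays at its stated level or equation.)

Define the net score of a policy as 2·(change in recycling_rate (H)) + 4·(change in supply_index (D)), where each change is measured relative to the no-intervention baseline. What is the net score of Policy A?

Baseline:
  G = 45
  K = 21
  D = 238 + 3·45 + 4·21 = 457
  T = 39 − 6·21 − 2·457 = -1001
  S = 27 − 6·(-1001) = 6033
  H = 181 + 4·21 + 5·457 − 6033 = -3483
Policy A (G + 21, D := 158):
  G = 45 + 21 = 66
  K = 21
  D = 158
  T = 39 − 6·21 − 2·158 = -403
  S = 27 − 6·(-403) = 2445
  H = 181 + 4·21 + 5·158 − 2445 = -1390
ΔH = -1390 − (-3483) = 2093; ΔD = 158 − 457 = -299
Score = 2·2093 + 4·(-299) = 2990

2990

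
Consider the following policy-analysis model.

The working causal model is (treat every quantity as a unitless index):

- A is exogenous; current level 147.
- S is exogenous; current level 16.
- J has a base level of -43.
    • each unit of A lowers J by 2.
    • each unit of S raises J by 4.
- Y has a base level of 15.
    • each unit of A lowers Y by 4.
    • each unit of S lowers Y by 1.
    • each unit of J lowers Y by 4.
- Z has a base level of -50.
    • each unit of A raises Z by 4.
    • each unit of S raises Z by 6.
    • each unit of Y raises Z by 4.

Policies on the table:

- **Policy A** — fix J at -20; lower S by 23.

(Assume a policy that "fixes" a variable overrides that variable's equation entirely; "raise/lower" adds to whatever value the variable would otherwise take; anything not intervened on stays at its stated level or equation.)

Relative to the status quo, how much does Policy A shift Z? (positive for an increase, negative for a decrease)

Baseline:
  A = 147
  S = 16
  J = -43 − 2·147 + 4·16 = -273
  Y = 15 − 4·147 − 16 − 4·(-273) = 503
  Z = -50 + 4·147 + 6·16 + 4·503 = 2646
Policy A (J := -20, S − 23):
  A = 147
  S = 16 − 23 = -7
  J = -20
  Y = 15 − 4·147 − (-7) − 4·(-20) = -486
  Z = -50 + 4·147 + 6·(-7) + 4·(-486) = -1448
Change in Z: -1448 − 2646 = -4094

-4094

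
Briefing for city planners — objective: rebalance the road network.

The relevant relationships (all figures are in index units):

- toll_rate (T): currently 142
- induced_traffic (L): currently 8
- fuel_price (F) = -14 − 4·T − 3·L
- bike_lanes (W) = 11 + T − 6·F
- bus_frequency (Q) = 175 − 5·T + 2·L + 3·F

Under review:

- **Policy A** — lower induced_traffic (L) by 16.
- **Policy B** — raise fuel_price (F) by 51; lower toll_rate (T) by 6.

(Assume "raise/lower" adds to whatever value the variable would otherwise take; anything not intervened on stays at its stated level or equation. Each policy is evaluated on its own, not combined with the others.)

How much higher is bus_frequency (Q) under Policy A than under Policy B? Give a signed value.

-143

Policy A (L − 16):
  T = 142
  L = 8 − 16 = -8
  F = -14 − 4·142 − 3·(-8) = -558
  Q = 175 − 5·142 + 2·(-8) + 3·(-558) = -2225
Policy B (F + 51, T − 6):
  T = 142 − 6 = 136
  L = 8
  F = -14 − 4·136 − 3·8 (+51 from intervention) = -531
  Q = 175 − 5·136 + 2·8 + 3·(-531) = -2082
Q: -2225 − (-2082) = -143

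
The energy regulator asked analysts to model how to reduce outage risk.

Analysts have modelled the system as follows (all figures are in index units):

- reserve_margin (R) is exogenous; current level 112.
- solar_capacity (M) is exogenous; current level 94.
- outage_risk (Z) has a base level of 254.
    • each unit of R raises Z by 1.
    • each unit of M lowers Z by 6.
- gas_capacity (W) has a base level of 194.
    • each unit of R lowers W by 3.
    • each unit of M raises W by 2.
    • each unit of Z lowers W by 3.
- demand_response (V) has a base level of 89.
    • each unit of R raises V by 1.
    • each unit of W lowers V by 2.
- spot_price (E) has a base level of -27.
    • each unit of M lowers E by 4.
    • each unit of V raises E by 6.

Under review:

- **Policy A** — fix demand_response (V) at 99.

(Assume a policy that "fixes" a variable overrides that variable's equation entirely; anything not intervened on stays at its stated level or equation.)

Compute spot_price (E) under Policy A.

Policy A (V := 99):
  R = 112
  M = 94
  Z = 254 + 112 − 6·94 = -198
  W = 194 − 3·112 + 2·94 − 3·(-198) = 640
  V = 99
  E = -27 − 4·94 + 6·99 = 191

191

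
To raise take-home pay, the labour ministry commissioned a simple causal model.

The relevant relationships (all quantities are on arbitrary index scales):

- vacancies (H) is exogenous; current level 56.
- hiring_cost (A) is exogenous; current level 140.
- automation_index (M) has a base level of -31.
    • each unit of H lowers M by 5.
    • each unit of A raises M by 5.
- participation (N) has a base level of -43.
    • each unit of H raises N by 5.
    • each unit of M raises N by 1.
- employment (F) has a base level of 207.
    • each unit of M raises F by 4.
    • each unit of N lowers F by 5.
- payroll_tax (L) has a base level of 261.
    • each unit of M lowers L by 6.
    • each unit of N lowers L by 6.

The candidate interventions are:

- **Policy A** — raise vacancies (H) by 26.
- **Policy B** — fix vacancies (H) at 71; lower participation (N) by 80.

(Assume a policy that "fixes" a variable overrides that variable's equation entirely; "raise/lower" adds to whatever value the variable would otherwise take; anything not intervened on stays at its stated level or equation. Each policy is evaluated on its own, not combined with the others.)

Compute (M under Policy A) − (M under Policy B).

-55

Policy A (H + 26):
  H = 56 + 26 = 82
  A = 140
  M = -31 − 5·82 + 5·140 = 259
Policy B (H := 71, N − 80):
  H = 71
  A = 140
  M = -31 − 5·71 + 5·140 = 314
M: 259 − 314 = -55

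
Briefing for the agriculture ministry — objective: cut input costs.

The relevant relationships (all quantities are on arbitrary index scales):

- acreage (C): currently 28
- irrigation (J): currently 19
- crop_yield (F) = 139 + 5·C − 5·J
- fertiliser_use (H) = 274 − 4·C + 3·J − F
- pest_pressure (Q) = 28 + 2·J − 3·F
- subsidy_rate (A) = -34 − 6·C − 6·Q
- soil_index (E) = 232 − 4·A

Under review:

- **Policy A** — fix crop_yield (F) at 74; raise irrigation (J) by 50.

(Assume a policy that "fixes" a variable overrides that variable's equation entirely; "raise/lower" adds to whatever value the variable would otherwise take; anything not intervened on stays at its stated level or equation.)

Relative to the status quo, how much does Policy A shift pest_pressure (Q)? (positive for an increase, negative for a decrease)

430

Baseline:
  C = 28
  J = 19
  F = 139 + 5·28 − 5·19 = 184
  Q = 28 + 2·19 − 3·184 = -486
Policy A (F := 74, J + 50):
  C = 28
  J = 19 + 50 = 69
  F = 74
  Q = 28 + 2·69 − 3·74 = -56
Change in Q: -56 − (-486) = 430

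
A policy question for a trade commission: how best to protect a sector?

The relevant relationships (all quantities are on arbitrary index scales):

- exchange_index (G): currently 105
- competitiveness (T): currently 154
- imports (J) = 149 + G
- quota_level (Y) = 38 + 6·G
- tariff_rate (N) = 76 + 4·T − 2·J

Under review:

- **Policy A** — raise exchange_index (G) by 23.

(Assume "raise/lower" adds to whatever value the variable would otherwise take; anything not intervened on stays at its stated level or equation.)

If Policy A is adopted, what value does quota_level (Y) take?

Policy A (G + 23):
  G = 105 + 23 = 128
  Y = 38 + 6·128 = 806

806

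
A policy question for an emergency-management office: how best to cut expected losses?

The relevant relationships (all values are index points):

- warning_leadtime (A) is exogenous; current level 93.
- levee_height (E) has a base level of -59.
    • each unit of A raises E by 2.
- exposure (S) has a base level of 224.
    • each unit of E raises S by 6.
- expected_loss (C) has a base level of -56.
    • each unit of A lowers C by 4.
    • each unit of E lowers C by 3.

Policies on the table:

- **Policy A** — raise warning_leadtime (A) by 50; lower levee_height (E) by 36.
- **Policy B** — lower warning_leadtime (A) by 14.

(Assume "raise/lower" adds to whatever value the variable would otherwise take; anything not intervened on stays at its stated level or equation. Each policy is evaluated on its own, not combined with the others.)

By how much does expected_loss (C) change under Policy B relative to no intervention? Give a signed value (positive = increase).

140

Baseline:
  A = 93
  E = -59 + 2·93 = 127
  C = -56 − 4·93 − 3·127 = -809
Policy B (A − 14):
  A = 93 − 14 = 79
  E = -59 + 2·79 = 99
  C = -56 − 4·79 − 3·99 = -669
Change in C: -669 − (-809) = 140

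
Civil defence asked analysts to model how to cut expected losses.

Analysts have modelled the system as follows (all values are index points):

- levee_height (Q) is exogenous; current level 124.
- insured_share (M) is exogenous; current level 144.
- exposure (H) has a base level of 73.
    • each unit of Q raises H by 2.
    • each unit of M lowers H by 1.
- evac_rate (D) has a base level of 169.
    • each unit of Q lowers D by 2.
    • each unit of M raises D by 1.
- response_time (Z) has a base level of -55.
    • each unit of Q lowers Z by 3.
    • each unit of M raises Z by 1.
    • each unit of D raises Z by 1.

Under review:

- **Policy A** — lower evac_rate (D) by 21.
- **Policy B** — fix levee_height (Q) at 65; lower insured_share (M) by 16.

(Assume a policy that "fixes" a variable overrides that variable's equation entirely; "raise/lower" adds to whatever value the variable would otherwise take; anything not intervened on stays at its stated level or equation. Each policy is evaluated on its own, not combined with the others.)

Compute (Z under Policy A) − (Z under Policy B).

Policy A (D − 21):
  Q = 124
  M = 144
  D = 169 − 2·124 + 144 (−21 from intervention) = 44
  Z = -55 − 3·124 + 144 + 44 = -239
Policy B (Q := 65, M − 16):
  Q = 65
  M = 144 − 16 = 128
  D = 169 − 2·65 + 128 = 167
  Z = -55 − 3·65 + 128 + 167 = 45
Z: -239 − 45 = -284

-284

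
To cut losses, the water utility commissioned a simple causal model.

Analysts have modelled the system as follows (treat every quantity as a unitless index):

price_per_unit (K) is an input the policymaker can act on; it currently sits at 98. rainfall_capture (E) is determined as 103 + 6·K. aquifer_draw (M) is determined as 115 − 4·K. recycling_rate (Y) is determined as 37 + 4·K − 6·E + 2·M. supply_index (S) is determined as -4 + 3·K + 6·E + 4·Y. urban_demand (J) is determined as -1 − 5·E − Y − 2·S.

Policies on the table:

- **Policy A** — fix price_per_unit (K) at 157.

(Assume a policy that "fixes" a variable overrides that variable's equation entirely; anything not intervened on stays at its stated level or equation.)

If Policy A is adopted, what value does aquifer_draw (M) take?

-513

Policy A (K := 157):
  K = 157
  M = 115 − 4·157 = -513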